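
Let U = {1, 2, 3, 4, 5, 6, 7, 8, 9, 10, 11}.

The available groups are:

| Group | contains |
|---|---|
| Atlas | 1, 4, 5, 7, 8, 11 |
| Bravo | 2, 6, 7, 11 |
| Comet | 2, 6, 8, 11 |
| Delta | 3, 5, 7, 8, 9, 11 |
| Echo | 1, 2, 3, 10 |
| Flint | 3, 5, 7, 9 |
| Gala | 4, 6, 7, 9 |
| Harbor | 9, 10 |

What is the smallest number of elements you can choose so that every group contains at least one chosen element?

The 3 elements {7, 10, 11} hit every group.
No choice of 2 elements meets every group, so 3 is the minimum.

3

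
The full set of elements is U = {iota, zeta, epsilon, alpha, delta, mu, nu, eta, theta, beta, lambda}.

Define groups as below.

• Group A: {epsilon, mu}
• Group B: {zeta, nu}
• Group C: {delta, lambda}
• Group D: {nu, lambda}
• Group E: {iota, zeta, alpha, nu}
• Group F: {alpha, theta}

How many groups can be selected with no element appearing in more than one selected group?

4

A, B, C, F are pairwise disjoint (A={epsilon,mu}; B={zeta,nu}; C={delta,lambda}; F={alpha,theta}).
Every remaining group overlaps one of these, and no 5 of the listed groups are pairwise disjoint, so 4 is the maximum.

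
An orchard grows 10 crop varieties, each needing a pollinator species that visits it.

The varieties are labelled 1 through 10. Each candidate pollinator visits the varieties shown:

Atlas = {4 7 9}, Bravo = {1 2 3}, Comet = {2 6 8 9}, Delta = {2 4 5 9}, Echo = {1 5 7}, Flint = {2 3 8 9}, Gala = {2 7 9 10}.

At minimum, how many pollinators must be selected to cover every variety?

4

Take {Bravo, Comet, Delta, Gala}. Their union is {1, 2, 3, 4, 5, 6, 7, 8, 9, 10}, which is all 10 varieties.
Only Gala contains 10, so Gala is forced; the remaining 6 varieties need at least 3 more pollinators (each remaining pollinator adds at most 2) — so at least 4 pollinators are needed, and 4 is optimal.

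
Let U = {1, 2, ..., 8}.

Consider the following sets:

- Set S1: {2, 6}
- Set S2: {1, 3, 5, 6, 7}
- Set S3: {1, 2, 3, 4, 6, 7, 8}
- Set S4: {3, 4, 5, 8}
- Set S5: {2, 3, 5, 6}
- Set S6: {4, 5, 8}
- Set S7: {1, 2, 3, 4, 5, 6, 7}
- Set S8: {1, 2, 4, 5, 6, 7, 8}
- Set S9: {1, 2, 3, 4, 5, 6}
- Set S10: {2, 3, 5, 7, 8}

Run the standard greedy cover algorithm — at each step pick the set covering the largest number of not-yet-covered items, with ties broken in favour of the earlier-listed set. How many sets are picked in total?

Greedy: pick S3 (covers 7 new) → pick S2 (covers 1 new). Total picks: 2.

2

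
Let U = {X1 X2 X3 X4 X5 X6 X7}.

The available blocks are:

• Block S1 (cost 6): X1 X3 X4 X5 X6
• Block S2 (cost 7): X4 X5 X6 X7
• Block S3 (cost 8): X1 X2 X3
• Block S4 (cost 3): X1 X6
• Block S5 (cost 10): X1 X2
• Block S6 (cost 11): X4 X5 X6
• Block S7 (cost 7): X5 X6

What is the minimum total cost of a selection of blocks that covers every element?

S2, S3 together cover every element (S2 ∪ S3 = {X1, X2, X3, X4, X5, X6, X7}); total cost 7 + 8 = 15.
The greedy pick S1, S2, S3 costs 21; no covering selection beats 15.

15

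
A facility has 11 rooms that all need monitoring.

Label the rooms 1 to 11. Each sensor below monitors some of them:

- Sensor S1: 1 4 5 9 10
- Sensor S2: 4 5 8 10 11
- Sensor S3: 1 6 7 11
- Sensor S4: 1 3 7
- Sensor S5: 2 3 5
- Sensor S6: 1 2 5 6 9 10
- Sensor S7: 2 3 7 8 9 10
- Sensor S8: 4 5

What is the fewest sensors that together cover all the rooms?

Take {S2, S4, S6}. Their union is {1, 2, 3, 4, 5, 6, 7, 8, 9, 10, 11}, which is all 11 rooms.
No 2 of the 8 sensors cover everything (all 28 combinations miss at least one room), so 3 is optimal.

3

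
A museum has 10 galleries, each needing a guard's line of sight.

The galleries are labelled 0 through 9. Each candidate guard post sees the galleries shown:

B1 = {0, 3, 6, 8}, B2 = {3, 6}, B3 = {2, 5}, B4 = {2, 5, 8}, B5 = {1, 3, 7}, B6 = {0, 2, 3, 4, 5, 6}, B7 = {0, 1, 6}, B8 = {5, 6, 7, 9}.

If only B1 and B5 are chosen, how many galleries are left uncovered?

4

Union of B1, B5 = {0, 1, 3, 6, 7, 8}.
Not covered: 2, 4, 5, 9 — 4 galleries.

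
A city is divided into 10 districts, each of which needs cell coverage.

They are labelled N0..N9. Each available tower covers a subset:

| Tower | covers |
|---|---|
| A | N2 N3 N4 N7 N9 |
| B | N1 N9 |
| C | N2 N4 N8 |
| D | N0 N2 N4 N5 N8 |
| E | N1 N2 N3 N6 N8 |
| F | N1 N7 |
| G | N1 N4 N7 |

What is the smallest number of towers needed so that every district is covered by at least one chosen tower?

A and D and E together: A ∪ D ∪ E = {N0, N1, N2, N3, N4, N5, N6, N7, N8, N9} — every district is covered.
Only D contains N0, so D is forced; the remaining 5 districts need at least 2 more towers (each remaining tower adds at most 3) — so at least 3 towers are needed, and 3 is optimal.

3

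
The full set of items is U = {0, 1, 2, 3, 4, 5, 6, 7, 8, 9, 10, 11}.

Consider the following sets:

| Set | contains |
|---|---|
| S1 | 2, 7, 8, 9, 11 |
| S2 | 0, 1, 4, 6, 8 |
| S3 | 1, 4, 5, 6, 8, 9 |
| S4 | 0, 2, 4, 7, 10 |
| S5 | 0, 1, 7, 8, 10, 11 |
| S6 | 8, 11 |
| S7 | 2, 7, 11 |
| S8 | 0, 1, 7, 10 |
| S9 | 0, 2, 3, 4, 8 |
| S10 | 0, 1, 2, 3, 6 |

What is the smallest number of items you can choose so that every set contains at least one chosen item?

The 3 items {1, 2, 8} hit every set.
No choice of 2 items meets every set, so 3 is the minimum.

3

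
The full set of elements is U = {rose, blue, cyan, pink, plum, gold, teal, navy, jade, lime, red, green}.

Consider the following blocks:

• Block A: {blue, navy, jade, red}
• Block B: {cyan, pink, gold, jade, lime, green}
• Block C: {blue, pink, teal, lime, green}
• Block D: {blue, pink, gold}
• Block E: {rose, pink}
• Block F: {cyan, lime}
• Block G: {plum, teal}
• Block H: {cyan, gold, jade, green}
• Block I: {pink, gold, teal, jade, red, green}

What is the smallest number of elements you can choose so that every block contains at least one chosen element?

4

T = {cyan, pink, teal, navy} meets every block (each contains at least one member of T), and |T| = 4.
The blocks A, E, F, G are pairwise disjoint, so any hitting set needs a separate element for each — at least 4. Hence 4 is optimal.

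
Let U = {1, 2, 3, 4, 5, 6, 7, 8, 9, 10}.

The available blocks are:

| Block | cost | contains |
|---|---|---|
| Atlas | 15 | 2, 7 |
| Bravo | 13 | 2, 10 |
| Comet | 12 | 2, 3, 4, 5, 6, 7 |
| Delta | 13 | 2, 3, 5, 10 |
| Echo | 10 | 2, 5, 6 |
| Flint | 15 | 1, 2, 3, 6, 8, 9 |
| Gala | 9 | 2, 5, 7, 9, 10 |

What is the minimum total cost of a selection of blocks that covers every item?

Comet, Flint, Gala together cover every item (Comet ∪ Flint ∪ Gala = {1, 2, 3, 4, 5, 6, 7, 8, 9, 10}); total cost 12 + 15 + 9 = 36.
No covering selection has total cost below 36.

36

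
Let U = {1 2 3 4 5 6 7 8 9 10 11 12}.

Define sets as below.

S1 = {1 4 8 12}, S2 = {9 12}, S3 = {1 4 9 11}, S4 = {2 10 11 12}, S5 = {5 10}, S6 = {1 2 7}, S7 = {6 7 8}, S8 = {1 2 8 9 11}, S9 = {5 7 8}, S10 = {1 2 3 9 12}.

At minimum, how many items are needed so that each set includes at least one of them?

4

H = {1, 7, 9, 10} meets every set (each contains at least one member of H), and |H| = 4.
No choice of 3 items meets every set, so 4 is the minimum.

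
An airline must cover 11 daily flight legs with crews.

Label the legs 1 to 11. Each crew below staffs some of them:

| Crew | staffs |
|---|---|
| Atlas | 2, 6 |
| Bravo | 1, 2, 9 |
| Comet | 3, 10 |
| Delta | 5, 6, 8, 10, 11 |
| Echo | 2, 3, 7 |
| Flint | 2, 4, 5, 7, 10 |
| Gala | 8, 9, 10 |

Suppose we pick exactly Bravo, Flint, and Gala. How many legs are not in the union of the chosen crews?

3

Union of Bravo, Flint, Gala = {1, 2, 4, 5, 7, 8, 9, 10}.
Not covered: 3, 6, 11 — 3 legs.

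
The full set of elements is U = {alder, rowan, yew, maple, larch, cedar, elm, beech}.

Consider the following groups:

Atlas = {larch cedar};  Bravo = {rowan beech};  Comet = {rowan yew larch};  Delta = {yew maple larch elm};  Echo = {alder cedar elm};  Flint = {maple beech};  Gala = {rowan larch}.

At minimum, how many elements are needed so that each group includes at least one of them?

3

Take H = {larch, cedar, beech}. Each listed group contains at least one of these, so H is a hitting set of size 3.
The groups Comet, Echo, Flint are pairwise disjoint, so any hitting set needs a separate element for each — at least 3. Hence 3 is optimal.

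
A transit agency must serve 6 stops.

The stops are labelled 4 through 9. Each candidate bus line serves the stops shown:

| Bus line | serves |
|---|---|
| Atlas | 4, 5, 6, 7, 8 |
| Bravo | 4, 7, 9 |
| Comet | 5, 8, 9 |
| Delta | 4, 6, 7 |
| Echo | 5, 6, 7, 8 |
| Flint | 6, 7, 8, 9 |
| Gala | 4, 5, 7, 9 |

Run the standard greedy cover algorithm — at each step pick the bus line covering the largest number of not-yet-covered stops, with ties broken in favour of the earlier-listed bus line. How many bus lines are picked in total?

Greedy: pick Atlas (covers 5 new) → pick Bravo (covers 1 new). Total picks: 2.

2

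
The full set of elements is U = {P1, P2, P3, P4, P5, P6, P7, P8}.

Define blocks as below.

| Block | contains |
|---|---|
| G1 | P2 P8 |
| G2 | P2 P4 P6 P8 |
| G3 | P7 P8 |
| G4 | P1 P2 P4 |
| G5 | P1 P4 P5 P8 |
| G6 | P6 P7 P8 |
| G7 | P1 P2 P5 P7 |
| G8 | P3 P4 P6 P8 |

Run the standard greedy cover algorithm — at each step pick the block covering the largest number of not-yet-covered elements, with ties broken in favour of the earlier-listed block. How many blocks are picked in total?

Greedy: pick G2 (covers 4 new) → pick G7 (covers 3 new) → pick G8 (covers 1 new). Total picks: 3.
(The true minimum cover uses only 2 blocks, so greedy is not optimal here.)

3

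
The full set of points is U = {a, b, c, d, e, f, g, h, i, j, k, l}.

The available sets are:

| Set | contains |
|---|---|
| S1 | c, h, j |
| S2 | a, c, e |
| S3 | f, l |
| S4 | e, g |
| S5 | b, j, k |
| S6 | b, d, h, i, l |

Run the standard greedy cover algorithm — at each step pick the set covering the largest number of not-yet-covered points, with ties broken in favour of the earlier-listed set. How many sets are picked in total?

Greedy: pick S6 (covers 5 new) → pick S2 (covers 3 new) → pick S5 (covers 2 new) → pick S3 (covers 1 new) → pick S4 (covers 1 new). Total picks: 5.

5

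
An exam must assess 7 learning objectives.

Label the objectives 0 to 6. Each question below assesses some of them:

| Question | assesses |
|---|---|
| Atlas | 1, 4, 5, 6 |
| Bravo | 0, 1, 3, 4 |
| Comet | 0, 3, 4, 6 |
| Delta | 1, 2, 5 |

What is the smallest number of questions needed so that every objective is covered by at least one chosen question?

Take {Comet, Delta}. Their union is {0, 1, 2, 3, 4, 5, 6}, which is all 7 objectives.
No single question has all 7 objectives (the largest, Atlas, has 4), so 2 is optimal.

2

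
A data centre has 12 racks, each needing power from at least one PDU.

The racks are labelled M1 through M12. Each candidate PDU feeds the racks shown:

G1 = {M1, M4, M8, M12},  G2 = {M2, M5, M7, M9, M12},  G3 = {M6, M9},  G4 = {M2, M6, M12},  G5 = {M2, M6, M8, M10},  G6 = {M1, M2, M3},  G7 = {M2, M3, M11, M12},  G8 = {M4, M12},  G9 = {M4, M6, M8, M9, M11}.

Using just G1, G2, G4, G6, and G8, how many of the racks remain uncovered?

Union of G1, G2, G4, G6, G8 = {M1, M2, M3, M4, M5, M6, M7, M8, M9, M12}.
Not covered: M10, M11 — 2 racks.

2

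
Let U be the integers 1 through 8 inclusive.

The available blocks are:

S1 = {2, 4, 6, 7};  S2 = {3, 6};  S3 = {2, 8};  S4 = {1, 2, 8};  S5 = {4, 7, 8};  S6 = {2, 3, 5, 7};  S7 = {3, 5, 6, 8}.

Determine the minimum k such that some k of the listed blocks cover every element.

Take {S1, S4, S6}. Their union is {1, 2, 3, 4, 5, 6, 7, 8}, which is all 8 elements.
Only S4 contains 1, so S4 is forced; the remaining 5 elements need at least 2 more blocks (each remaining block adds at most 3) — so at least 3 blocks are needed, and 3 is optimal.

3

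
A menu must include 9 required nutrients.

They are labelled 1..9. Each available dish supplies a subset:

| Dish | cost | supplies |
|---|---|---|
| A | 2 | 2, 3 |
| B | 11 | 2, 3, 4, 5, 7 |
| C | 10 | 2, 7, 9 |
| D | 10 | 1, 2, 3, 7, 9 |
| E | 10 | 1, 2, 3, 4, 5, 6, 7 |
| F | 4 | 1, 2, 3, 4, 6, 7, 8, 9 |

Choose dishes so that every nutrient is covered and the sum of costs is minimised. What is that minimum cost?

14

E, F together cover every nutrient (E ∪ F = {1, 2, 3, 4, 5, 6, 7, 8, 9}); total cost 10 + 4 = 14.
No covering selection has total cost below 14.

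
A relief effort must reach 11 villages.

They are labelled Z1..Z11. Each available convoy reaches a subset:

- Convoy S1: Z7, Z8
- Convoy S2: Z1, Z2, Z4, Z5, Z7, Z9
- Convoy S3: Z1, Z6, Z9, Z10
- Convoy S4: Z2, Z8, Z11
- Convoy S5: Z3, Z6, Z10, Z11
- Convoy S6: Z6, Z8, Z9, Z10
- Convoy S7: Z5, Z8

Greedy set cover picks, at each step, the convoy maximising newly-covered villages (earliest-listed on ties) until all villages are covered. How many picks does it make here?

Greedy: pick S2 (covers 6 new) → pick S5 (covers 4 new) → pick S1 (covers 1 new). Total picks: 3.

3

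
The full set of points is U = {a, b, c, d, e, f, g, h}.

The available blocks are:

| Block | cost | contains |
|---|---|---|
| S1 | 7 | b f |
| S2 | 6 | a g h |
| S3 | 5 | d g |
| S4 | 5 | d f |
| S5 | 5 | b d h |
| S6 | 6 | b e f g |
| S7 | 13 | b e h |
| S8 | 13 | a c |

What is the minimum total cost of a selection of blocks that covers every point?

24

S5, S6, S8 together cover every point (S5 ∪ S6 ∪ S8 = {a, b, c, d, e, f, g, h}); total cost 5 + 6 + 13 = 24.
The greedy pick S6, S5, S2, S8 costs 30; no covering selection beats 24.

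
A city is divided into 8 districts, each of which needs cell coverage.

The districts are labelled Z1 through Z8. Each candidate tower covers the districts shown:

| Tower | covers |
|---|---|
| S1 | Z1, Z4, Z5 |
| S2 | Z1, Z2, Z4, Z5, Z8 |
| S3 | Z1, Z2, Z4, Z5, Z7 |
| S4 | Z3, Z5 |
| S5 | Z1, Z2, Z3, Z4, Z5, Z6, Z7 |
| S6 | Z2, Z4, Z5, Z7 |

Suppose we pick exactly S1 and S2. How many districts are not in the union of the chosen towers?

Union of S1, S2 = {Z1, Z2, Z4, Z5, Z8}.
Not covered: Z3, Z6, Z7 — 3 districts.

3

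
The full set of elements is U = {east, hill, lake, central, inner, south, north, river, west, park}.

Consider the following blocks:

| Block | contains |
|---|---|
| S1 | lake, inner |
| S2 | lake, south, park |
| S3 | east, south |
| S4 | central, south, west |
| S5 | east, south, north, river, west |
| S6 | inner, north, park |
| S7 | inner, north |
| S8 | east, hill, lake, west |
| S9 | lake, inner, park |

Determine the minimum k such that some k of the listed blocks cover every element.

4

Take {S4, S5, S6, S8}. Their union is {east, hill, lake, central, inner, south, north, river, west, park}, which is all 10 elements.
Only S4 contains central, so S4 is forced; the remaining 7 elements need at least 3 more blocks (each remaining block adds at most 3) — so at least 4 blocks are needed, and 4 is optimal.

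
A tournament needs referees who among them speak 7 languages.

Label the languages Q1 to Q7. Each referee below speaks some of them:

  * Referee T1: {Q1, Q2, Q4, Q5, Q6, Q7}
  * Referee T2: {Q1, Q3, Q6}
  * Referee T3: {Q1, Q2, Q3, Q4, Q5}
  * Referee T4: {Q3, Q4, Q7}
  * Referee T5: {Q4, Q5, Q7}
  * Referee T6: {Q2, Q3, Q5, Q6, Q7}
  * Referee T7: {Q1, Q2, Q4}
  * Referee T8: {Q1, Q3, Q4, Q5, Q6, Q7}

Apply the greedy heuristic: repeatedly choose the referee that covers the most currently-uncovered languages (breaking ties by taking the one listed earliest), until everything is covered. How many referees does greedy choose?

Greedy: pick T1 (covers 6 new) → pick T2 (covers 1 new). Total picks: 2.

2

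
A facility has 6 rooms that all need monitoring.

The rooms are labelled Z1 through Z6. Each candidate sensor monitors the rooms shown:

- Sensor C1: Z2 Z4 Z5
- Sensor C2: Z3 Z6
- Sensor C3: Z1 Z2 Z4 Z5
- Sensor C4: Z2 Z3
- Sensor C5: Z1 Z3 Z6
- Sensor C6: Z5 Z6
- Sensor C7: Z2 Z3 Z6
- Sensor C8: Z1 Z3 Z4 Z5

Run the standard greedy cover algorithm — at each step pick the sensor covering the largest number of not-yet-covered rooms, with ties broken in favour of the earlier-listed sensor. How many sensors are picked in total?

Greedy: pick C3 (covers 4 new) → pick C2 (covers 2 new). Total picks: 2.

2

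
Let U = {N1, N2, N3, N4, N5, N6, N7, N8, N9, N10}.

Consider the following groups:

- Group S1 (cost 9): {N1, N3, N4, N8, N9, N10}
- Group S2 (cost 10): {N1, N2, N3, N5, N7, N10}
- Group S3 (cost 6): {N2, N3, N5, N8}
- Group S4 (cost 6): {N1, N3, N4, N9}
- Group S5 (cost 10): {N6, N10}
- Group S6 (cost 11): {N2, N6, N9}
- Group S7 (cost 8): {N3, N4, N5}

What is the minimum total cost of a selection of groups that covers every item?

S1, S2, S5 together cover every item (S1 ∪ S2 ∪ S5 = {N1, N2, N3, N4, N5, N6, N7, N8, N9, N10}); total cost 9 + 10 + 10 = 29.
The greedy pick S1, S3, S2, S5 costs 35; no covering selection beats 29.

29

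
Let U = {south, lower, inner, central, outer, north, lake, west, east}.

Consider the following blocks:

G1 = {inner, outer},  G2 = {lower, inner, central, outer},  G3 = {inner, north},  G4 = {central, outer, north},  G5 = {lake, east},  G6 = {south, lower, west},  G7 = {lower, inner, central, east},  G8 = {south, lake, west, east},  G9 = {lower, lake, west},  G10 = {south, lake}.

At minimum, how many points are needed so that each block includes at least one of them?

H = {south, inner, outer, lake} meets every block (each contains at least one member of H), and |H| = 4.
No choice of 3 points meets every block, so 4 is the minimum.

4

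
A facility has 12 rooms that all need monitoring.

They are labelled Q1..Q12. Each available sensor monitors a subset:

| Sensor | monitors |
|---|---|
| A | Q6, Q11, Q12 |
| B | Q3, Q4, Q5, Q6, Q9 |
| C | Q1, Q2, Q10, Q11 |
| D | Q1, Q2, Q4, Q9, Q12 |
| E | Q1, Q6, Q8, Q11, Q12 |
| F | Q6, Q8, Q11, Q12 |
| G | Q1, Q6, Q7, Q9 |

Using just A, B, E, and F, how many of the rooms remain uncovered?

3

Union of A, B, E, F = {Q1, Q3, Q4, Q5, Q6, Q8, Q9, Q11, Q12}.
Not covered: Q2, Q7, Q10 — 3 rooms.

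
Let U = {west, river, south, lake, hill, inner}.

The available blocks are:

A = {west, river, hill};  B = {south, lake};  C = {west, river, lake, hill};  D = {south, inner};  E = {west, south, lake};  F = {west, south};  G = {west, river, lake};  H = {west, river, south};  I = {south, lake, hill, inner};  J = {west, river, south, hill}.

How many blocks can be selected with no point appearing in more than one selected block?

2

A, B are pairwise disjoint (A={west,river,hill}; B={south,lake}).
Every remaining block overlaps one of these, and no 3 of the listed blocks are pairwise disjoint, so 2 is the maximum.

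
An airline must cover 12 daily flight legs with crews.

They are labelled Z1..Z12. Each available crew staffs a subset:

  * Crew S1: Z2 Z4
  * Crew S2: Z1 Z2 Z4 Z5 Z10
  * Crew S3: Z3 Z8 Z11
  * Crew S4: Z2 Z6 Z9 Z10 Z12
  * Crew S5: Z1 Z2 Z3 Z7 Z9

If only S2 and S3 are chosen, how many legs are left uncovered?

Union of S2, S3 = {Z1, Z2, Z3, Z4, Z5, Z8, Z10, Z11}.
Not covered: Z6, Z7, Z9, Z12 — 4 legs.

4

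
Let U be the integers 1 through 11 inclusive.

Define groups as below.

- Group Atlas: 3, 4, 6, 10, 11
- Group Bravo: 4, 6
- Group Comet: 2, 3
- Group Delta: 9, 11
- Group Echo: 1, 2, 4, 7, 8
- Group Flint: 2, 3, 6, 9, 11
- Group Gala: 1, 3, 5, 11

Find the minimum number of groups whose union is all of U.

4

Take {Atlas, Delta, Echo, Gala}. Their union is {1, 2, 3, 4, 5, 6, 7, 8, 9, 10, 11}, which is all 11 items.
No 3 of the 7 groups cover everything (all 35 combinations miss at least one item), so 4 is optimal.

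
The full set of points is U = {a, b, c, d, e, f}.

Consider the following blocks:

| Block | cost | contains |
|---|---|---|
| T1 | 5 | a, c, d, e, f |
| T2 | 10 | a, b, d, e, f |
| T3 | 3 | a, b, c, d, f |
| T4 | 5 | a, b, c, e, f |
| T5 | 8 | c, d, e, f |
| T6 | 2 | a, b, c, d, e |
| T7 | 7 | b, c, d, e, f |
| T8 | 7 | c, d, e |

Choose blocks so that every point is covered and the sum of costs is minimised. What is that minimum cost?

5

T3, T6 together cover every point (T3 ∪ T6 = {a, b, c, d, e, f}); total cost 3 + 2 = 5.
No covering selection has total cost below 5.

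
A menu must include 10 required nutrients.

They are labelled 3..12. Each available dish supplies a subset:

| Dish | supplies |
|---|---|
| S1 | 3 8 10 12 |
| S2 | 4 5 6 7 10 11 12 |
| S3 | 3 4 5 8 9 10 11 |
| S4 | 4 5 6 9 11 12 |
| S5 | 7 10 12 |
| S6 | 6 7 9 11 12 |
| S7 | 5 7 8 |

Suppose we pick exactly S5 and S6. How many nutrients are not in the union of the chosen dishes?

4

Union of S5, S6 = {6, 7, 9, 10, 11, 12}.
Not covered: 3, 4, 5, 8 — 4 nutrients.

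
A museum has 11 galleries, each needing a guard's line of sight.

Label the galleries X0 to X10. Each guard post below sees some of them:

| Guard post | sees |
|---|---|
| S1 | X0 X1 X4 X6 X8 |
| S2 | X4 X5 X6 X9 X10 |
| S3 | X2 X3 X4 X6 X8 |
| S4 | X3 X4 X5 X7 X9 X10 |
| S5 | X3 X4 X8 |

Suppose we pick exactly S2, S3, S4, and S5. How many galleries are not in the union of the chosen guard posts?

Union of S2, S3, S4, S5 = {X2, X3, X4, X5, X6, X7, X8, X9, X10}.
Not covered: X0, X1 — 2 galleries.

2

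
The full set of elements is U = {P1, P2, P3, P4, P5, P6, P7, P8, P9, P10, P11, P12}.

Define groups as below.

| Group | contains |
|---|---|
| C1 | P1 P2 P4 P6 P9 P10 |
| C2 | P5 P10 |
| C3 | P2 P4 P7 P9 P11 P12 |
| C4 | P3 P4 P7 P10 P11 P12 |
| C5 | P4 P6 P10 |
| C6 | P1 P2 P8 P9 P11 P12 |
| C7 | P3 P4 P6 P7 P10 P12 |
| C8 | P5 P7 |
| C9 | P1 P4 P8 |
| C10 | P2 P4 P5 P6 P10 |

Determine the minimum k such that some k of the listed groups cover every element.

Take {C6, C7, C10}. Their union is {P1, P2, P3, P4, P5, P6, P7, P8, P9, P10, P11, P12}, which is all 12 elements.
No 2 of the 10 groups cover everything (all 45 combinations miss at least one element), so 3 is optimal.

3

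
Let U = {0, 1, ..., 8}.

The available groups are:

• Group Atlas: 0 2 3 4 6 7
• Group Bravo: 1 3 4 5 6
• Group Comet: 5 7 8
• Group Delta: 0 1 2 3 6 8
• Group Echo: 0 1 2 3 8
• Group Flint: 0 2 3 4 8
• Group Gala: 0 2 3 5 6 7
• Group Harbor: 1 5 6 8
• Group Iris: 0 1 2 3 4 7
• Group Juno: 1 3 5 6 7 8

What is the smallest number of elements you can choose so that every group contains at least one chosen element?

2

Take H = {3, 8}. Each listed group contains at least one of these, so H is a hitting set of size 2.
No single element lies in every group, so at least 2 are needed and 2 is optimal.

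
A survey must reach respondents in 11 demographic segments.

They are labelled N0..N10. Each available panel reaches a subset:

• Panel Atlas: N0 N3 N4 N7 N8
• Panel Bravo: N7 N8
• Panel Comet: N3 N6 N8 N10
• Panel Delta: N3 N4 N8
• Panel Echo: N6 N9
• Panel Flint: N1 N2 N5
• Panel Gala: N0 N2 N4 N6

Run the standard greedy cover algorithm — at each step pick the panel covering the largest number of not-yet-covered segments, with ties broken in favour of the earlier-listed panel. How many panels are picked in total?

4

Greedy: pick Atlas (covers 5 new) → pick Flint (covers 3 new) → pick Comet (covers 2 new) → pick Echo (covers 1 new). Total picks: 4.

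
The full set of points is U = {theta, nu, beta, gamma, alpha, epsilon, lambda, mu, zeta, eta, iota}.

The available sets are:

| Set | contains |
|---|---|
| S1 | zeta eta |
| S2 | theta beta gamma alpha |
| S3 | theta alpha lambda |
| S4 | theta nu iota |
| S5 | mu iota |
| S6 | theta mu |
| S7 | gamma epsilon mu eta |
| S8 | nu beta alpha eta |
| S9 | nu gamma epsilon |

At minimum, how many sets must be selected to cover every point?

5

Take {S1, S3, S4, S7, S8}. Their union is {theta, nu, beta, gamma, alpha, epsilon, lambda, mu, zeta, eta, iota}, which is all 11 points.
No 4 of the 9 sets cover everything (all 126 combinations miss at least one point), so 5 is optimal.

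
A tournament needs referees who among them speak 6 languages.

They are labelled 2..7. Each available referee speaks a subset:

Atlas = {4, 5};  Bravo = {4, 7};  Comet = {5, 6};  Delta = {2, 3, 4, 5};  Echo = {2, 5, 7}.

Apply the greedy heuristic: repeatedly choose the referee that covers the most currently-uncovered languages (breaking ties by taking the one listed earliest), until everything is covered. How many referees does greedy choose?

3

Greedy: pick Delta (covers 4 new) → pick Bravo (covers 1 new) → pick Comet (covers 1 new). Total picks: 3.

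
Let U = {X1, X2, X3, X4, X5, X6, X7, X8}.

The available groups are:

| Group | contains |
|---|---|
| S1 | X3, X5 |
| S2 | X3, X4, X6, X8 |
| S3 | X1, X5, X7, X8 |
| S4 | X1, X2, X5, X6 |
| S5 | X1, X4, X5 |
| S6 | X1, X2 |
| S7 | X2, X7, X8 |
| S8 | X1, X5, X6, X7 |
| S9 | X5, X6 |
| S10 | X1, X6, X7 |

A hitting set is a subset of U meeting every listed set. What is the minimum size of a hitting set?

The 3 items {X1, X5, X8} hit every group.
No choice of 2 items meets every group, so 3 is the minimum.

3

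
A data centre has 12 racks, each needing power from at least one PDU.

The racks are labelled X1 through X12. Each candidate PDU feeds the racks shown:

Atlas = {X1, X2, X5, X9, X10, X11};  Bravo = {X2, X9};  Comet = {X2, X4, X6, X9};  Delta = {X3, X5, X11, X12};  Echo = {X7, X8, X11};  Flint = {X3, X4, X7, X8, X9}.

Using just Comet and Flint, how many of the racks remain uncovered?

Union of Comet, Flint = {X2, X3, X4, X6, X7, X8, X9}.
Not covered: X1, X5, X10, X11, X12 — 5 racks.

5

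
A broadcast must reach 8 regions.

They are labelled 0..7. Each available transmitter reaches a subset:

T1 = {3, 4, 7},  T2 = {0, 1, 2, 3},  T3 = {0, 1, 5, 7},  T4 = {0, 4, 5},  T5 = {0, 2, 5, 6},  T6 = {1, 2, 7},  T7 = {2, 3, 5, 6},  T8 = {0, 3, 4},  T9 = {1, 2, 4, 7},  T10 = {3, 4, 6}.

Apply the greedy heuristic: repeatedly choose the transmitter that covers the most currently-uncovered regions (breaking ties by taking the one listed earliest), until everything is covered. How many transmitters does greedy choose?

3

Greedy: pick T2 (covers 4 new) → pick T1 (covers 2 new) → pick T5 (covers 2 new). Total picks: 3.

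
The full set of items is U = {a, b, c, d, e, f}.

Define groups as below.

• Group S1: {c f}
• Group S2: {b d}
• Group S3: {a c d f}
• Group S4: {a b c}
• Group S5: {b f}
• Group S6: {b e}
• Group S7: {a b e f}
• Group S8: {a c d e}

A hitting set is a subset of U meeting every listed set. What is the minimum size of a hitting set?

Take H = {b, c}. Each listed group contains at least one of these, so H is a hitting set of size 2.
The groups S5, S8 are pairwise disjoint, so any hitting set needs a separate item for each — at least 2. Hence 2 is optimal.

2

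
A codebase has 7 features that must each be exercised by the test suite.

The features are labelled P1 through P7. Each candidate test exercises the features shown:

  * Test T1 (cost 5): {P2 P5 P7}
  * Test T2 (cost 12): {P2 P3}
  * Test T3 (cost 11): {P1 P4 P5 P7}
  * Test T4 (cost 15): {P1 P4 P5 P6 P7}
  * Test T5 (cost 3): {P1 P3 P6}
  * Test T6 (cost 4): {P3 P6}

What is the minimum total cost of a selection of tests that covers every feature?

19

T1, T3, T5 together cover every feature (T1 ∪ T3 ∪ T5 = {P1, P2, P3, P4, P5, P6, P7}); total cost 5 + 11 + 3 = 19.
No covering selection has total cost below 19.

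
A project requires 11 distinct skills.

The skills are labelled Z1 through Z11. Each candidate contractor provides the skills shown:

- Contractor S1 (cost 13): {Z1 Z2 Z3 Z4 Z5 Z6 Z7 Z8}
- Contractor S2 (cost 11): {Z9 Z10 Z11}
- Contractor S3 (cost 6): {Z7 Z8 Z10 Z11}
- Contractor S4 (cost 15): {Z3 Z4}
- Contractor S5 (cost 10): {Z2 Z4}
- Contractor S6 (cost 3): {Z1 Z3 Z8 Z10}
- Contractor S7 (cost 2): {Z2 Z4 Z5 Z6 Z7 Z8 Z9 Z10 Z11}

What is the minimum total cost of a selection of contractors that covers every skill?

5

S6, S7 together cover every skill (S6 ∪ S7 = {Z1, Z2, Z3, Z4, Z5, Z6, Z7, Z8, Z9, Z10, Z11}); total cost 3 + 2 = 5.
No covering selection has total cost below 5.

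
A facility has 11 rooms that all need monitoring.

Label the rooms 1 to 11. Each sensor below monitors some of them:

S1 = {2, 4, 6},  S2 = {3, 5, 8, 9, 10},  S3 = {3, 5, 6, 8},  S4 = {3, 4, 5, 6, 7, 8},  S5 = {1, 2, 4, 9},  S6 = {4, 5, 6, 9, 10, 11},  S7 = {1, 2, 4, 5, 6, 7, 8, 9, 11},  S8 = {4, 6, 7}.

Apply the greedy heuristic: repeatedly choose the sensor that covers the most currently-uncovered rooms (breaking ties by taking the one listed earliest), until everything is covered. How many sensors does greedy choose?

2

Greedy: pick S7 (covers 9 new) → pick S2 (covers 2 new). Total picks: 2.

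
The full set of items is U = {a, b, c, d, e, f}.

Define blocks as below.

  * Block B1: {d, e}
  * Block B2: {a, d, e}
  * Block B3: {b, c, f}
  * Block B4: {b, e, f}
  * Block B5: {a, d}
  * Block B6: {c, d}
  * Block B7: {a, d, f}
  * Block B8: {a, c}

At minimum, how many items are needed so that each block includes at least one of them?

The 3 items {c, d, f} hit every block.
No choice of 2 items meets every block, so 3 is the minimum.

3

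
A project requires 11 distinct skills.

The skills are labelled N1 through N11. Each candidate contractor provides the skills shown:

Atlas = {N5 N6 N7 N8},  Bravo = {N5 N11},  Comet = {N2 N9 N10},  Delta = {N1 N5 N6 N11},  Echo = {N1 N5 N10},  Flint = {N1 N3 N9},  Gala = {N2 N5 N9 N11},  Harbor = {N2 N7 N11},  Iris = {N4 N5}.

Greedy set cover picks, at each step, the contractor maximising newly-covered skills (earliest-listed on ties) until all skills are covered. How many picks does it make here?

5

Greedy: pick Atlas (covers 4 new) → pick Comet (covers 3 new) → pick Delta (covers 2 new) → pick Flint (covers 1 new) → pick Iris (covers 1 new). Total picks: 5.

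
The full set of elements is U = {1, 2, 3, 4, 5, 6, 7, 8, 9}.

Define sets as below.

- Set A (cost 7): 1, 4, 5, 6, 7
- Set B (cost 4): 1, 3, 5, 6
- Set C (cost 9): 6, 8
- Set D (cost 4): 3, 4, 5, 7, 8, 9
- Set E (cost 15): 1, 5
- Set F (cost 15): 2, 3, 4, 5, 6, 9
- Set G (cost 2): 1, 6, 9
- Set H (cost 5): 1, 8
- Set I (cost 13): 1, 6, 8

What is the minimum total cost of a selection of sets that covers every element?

D, F, G together cover every element (D ∪ F ∪ G = {1, 2, 3, 4, 5, 6, 7, 8, 9}); total cost 4 + 15 + 2 = 21.
No covering selection has total cost below 21.

21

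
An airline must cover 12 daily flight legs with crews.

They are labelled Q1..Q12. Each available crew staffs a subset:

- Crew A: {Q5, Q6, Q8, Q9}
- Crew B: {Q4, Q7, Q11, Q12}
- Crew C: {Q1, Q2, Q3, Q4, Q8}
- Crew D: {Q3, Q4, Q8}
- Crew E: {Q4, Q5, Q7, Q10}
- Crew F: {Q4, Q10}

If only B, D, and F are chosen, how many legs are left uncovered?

5

Union of B, D, F = {Q3, Q4, Q7, Q8, Q10, Q11, Q12}.
Not covered: Q1, Q2, Q5, Q6, Q9 — 5 legs.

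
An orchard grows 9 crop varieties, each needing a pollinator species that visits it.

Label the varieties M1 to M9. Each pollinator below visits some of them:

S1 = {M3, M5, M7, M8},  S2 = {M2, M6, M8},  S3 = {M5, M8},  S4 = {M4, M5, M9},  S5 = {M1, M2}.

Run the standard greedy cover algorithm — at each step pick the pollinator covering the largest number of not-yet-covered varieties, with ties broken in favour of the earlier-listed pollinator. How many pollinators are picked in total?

Greedy: pick S1 (covers 4 new) → pick S2 (covers 2 new) → pick S4 (covers 2 new) → pick S5 (covers 1 new). Total picks: 4.

4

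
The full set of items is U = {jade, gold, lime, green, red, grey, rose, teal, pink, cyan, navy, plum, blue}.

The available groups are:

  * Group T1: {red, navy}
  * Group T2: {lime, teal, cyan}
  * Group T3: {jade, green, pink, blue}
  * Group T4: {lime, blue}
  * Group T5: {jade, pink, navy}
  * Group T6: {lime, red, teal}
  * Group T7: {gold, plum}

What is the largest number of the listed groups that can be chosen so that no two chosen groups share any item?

T1, T2, T3, T7 are pairwise disjoint (T1={red,navy}; T2={lime,teal,cyan}; T3={jade,green,pink,blue}; T7={gold,plum}).
Every remaining group overlaps one of these, and no 5 of the listed groups are pairwise disjoint, so 4 is the maximum.

4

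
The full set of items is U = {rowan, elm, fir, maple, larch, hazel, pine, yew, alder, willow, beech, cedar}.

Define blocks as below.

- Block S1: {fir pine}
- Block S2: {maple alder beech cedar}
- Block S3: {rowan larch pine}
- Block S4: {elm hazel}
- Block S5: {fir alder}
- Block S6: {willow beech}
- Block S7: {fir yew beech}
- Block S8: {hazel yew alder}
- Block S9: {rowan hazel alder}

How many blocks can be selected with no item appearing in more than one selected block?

S3, S4, S5, S6 are pairwise disjoint (S3={rowan,larch,pine}; S4={elm,hazel}; S5={fir,alder}; S6={willow,beech}).
Every remaining block overlaps one of these, and no 5 of the listed blocks are pairwise disjoint, so 4 is the maximum.

4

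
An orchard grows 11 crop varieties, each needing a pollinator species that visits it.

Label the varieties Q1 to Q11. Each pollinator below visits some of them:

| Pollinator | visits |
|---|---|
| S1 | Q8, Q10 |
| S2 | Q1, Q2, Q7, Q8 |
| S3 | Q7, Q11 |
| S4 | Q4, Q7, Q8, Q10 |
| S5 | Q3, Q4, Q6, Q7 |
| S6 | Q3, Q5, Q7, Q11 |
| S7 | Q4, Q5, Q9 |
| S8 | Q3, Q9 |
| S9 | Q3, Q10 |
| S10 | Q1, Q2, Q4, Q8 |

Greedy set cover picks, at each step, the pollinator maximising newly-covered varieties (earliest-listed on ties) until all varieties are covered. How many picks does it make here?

Greedy: pick S2 (covers 4 new) → pick S5 (covers 3 new) → pick S6 (covers 2 new) → pick S1 (covers 1 new) → pick S7 (covers 1 new). Total picks: 5.

5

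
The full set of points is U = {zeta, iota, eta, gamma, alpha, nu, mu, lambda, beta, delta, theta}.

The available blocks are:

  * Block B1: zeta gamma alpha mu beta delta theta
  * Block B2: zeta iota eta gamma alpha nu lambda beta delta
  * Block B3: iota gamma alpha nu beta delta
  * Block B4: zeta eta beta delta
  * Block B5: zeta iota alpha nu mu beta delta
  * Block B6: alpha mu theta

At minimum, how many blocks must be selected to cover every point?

2

Take {B1, B2}. Their union is {zeta, iota, eta, gamma, alpha, nu, mu, lambda, beta, delta, theta}, which is all 11 points.
No single block has all 11 points (the largest, B2, has 9), so 2 is optimal.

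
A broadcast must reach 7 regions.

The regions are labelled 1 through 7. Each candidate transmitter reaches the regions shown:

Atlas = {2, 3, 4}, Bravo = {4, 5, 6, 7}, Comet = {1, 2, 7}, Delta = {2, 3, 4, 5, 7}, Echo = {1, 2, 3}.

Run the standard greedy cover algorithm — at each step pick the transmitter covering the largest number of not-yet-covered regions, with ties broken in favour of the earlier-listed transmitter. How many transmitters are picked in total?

Greedy: pick Delta (covers 5 new) → pick Bravo (covers 1 new) → pick Comet (covers 1 new). Total picks: 3.
(The true minimum cover uses only 2 transmitters, so greedy is not optimal here.)

3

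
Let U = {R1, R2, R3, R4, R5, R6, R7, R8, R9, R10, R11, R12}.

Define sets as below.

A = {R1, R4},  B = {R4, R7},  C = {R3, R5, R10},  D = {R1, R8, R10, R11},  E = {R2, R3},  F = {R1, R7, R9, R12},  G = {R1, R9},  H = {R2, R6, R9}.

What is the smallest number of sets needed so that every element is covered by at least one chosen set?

5

Take {A, C, D, F, H}. Their union is {R1, R2, R3, R4, R5, R6, R7, R8, R9, R10, R11, R12}, which is all 12 elements.
No 4 of the 8 sets cover everything (all 70 combinations miss at least one element), so 5 is optimal.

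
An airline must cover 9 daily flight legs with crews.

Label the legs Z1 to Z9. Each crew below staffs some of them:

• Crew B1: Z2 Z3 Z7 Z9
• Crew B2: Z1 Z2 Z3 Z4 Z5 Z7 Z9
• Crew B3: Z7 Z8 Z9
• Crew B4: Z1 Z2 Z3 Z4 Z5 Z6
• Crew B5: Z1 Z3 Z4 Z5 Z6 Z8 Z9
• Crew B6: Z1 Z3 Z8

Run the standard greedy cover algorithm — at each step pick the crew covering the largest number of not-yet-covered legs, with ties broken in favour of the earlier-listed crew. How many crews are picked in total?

Greedy: pick B2 (covers 7 new) → pick B5 (covers 2 new). Total picks: 2.

2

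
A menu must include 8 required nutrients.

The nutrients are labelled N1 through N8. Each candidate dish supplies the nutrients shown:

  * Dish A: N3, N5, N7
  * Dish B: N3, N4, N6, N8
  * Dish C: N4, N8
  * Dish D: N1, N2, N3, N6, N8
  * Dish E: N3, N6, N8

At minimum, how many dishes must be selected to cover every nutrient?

Take {A, C, D}. Their union is {N1, N2, N3, N4, N5, N6, N7, N8}, which is all 8 nutrients.
Only D contains N1, so D is forced; the remaining 3 nutrients need at least 2 more dishes (each remaining dish adds at most 2) — so at least 3 dishes are needed, and 3 is optimal.

3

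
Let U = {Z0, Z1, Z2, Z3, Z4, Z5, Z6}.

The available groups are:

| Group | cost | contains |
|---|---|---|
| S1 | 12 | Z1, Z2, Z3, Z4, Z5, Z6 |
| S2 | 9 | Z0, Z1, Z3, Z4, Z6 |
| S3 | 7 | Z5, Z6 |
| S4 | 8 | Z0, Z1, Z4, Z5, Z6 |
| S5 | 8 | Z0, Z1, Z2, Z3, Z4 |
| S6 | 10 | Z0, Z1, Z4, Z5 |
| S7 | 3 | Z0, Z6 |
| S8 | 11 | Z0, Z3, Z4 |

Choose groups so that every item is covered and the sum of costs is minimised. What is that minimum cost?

S3, S5 together cover every item (S3 ∪ S5 = {Z0, Z1, Z2, Z3, Z4, Z5, Z6}); total cost 7 + 8 = 15.
The greedy pick S7, S5, S3 costs 18; no covering selection beats 15.

15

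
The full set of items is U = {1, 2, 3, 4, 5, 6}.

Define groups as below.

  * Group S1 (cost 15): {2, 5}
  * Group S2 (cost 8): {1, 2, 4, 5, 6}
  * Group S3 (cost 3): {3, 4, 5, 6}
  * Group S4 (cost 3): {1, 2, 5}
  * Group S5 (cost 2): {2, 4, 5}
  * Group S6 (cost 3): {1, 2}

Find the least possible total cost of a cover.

S3, S4 together cover every item (S3 ∪ S4 = {1, 2, 3, 4, 5, 6}); total cost 3 + 3 = 6.
The greedy pick S5, S3, S4 costs 8; no covering selection beats 6.

6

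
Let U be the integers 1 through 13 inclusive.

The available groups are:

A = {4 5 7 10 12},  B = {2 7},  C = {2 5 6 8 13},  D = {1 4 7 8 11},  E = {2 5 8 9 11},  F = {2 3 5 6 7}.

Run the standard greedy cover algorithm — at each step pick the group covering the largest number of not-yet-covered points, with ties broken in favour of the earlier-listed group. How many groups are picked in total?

5

Greedy: pick A (covers 5 new) → pick C (covers 4 new) → pick D (covers 2 new) → pick E (covers 1 new) → pick F (covers 1 new). Total picks: 5.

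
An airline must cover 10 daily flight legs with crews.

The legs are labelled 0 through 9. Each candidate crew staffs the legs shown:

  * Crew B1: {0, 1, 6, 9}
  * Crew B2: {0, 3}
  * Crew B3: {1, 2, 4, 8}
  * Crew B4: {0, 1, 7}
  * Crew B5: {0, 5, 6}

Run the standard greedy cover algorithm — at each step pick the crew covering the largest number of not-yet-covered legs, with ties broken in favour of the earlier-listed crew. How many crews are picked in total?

Greedy: pick B1 (covers 4 new) → pick B3 (covers 3 new) → pick B2 (covers 1 new) → pick B4 (covers 1 new) → pick B5 (covers 1 new). Total picks: 5.

5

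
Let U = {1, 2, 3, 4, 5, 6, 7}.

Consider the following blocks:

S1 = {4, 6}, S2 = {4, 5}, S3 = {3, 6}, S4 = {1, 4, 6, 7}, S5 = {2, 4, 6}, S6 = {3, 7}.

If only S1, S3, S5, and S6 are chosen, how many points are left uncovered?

2

Union of S1, S3, S5, S6 = {2, 3, 4, 6, 7}.
Not covered: 1, 5 — 2 points.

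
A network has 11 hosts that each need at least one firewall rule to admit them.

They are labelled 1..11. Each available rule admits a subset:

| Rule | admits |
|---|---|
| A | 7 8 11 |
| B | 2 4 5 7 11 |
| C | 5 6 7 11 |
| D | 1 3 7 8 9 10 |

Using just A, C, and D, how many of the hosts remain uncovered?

Union of A, C, D = {1, 3, 5, 6, 7, 8, 9, 10, 11}.
Not covered: 2, 4 — 2 hosts.

2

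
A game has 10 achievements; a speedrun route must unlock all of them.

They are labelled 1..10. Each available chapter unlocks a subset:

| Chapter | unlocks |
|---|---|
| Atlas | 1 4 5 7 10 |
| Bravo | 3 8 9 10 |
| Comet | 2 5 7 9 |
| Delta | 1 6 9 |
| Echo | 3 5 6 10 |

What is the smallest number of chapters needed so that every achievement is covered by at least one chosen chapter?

Atlas and Bravo and Comet and Delta together: Atlas ∪ Bravo ∪ Comet ∪ Delta = {1, 2, 3, 4, 5, 6, 7, 8, 9, 10} — every achievement is covered.
No 3 of the 5 chapters cover everything (all 10 combinations miss at least one achievement), so 4 is optimal.

4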